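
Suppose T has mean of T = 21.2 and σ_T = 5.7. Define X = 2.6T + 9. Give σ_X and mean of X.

σ_X = 14.82, mean of X = 64.12

X = 2.6T + 9 is linear with a = 2.6, b = 9.
σ_X = |a|·σ_T = |2.6|·5.7 = 14.82.
mean of X = a·mean of T + b = 2.6·21.2 + 9 = 64.12.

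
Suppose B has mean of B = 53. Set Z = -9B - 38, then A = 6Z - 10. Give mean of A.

mean of A = -3100

mean of Z = (-9)·53 + (-38) = -515.
mean of A = 6·(-515) + (-10) = -3100.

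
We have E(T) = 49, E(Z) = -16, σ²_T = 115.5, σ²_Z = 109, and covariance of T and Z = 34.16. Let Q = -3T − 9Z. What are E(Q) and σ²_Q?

E(Q) = -3, σ²_Q = 11713.14

E(Q) = (-3)·E(T) + (-9)·E(Z) = (-3)·49 + (-9)·(-16) = -3.
σ²_Q = a²·σ²_T + b²·σ²_Z + 2ab·covariance of T and Z with a = -3, b = -9.
= (-3)²·115.5 + (-9)²·109 + 2·(-3)·(-9)·34.16
= 1039.5 + 8829 + 1844.64 = 11713.14.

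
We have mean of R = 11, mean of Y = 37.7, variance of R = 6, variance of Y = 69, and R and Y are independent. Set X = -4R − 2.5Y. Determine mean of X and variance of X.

mean of X = -138.25, variance of X = 527.25

mean of X = (-4)·mean of R + (-2.5)·mean of Y = (-4)·11 + (-2.5)·37.7 = -138.25.
variance of X = a²·variance of R + b²·variance of Y + 2ab·Cov[R, Y] with a = -4, b = -2.5.
Independence gives Cov[R, Y] = 0.
= (-4)²·6 + (-2.5)²·69 + 2·(-4)·(-2.5)·0
= 96 + 431.25 + 0 = 527.25.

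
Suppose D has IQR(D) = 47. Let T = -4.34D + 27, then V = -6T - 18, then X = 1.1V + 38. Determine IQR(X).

IQR(T) = |-4.34|·47 = 203.98.
IQR(V) = |-6|·203.98 = 1223.88.
IQR(X) = |1.1|·1223.88 = 1346.268.

IQR(X) = 1346.268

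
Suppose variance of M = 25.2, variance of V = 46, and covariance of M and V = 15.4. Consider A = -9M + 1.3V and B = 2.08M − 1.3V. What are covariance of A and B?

covariance of A and B = -327.6624

By bilinearity, covariance of A and B = ac·variance of M + bd·variance of V + (ad+bc)·covariance of M and V, with a=-9, b=1.3, c=2.08, d=-1.3.
ac·variance of M = (-9)·2.08·25.2 = -471.744
bd·variance of V = 1.3·(-1.3)·46 = -77.74
(ad+bc)·covariance of M and V = (14.404)·15.4 = 221.8216
covariance of A and B = -471.744 + (-77.74) + 221.8216 = -327.6624.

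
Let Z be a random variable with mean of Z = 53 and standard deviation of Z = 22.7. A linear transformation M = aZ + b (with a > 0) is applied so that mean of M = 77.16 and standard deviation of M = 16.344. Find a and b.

a = 0.72, b = 39

standard deviation of M = a·standard deviation of Z (a > 0), so a = 16.344/22.7 = 0.72.
mean of M = a·mean of Z + b, so b = 77.16 − 0.72·53 = 39.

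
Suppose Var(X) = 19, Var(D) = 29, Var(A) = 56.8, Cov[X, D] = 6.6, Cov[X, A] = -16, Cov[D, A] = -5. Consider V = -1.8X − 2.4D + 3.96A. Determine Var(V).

Var(V) = a²·Var(X) + b²·Var(D) + c²·Var(A) + 2ab·Cov[X, D] + 2ac·Cov[X, A] + 2bc·Cov[D, A], with a = -1.8, b = -2.4, c = 3.96.
= 61.56 + 167.04 + 890.71488 + 57.024 + 228.096 + 95.04
= 1499.47488.

Var(V) = 1499.47488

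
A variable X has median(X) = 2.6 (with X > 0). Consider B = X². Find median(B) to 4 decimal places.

X² is monotone on this domain, so median(B) = square(2.6) = 6.76.

median(B) = 6.76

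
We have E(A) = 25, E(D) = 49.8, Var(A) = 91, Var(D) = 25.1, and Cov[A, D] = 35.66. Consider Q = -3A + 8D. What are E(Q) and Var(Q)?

E(Q) = (-3)·E(A) + 8·E(D) = (-3)·25 + 8·49.8 = 323.4.
Var(Q) = a²·Var(A) + b²·Var(D) + 2ab·Cov[A, D] with a = -3, b = 8.
= (-3)²·91 + 8²·25.1 + 2·(-3)·8·35.66
= 819 + 1606.4 + (-1711.68) = 713.72.

E(Q) = 323.4, Var(Q) = 713.72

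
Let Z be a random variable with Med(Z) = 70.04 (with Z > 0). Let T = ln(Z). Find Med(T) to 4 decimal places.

Med(T) = 4.2491

ln(Z) is monotone on this domain, so Med(T) = ln(70.04) ≈ 4.2491.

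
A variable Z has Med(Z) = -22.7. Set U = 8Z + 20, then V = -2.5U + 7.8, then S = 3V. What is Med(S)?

Med(S) = 1235.4

Med(U) = 8·(-22.7) + 20 = -161.6.
Med(V) = (-2.5)·(-161.6) + 7.8 = 411.8.
Med(S) = 3·411.8 = 1235.4.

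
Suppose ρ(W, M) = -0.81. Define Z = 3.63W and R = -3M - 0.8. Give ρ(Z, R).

ρ(Z, R) = 0.81

Linear rescalings preserve |correlation|; the slopes 3.63 and -3 have opposite signs, so the correlation flips sign: ρ(Z, R) = −ρ(W, M) = 0.81.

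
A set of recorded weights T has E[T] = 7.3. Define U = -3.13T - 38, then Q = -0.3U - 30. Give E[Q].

E[Q] = -11.7453

E[U] = (-3.13)·7.3 + (-38) = -60.849.
E[Q] = (-0.3)·(-60.849) + (-30) = -11.7453.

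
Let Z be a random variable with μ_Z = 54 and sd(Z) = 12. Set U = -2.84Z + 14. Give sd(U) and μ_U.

sd(U) = 34.08, μ_U = -139.36

U = -2.84Z + 14 is linear with a = -2.84, b = 14.
sd(U) = |a|·sd(Z) = |-2.84|·12 = 34.08.
μ_U = a·μ_Z + b = (-2.84)·54 + 14 = -139.36.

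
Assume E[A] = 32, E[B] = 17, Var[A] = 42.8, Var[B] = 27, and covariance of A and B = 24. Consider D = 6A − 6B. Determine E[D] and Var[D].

E[D] = 90, Var[D] = 784.8

E[D] = 6·E[A] + (-6)·E[B] = 6·32 + (-6)·17 = 90.
Var[D] = a²·Var[A] + b²·Var[B] + 2ab·covariance of A and B with a = 6, b = -6.
= 6²·42.8 + (-6)²·27 + 2·6·(-6)·24
= 1540.8 + 972 + (-1728) = 784.8.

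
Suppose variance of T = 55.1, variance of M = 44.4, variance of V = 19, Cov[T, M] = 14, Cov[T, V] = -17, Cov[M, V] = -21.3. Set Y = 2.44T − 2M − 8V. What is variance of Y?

variance of Y = a²·variance of T + b²·variance of M + c²·variance of V + 2ab·Cov[T, M] + 2ac·Cov[T, V] + 2bc·Cov[M, V], with a = 2.44, b = -2, c = -8.
= 328.04336 + 177.6 + 1216 + (-136.64) + 663.68 + (-681.6)
= 1567.08336.

variance of Y = 1567.08336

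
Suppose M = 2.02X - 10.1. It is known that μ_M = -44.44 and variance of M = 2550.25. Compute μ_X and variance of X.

μ_X = -17, variance of X = 625

From M = 2.02X - 10.1: μ_M = a·μ_X + b, so μ_X = (μ_M − b)/a = (-44.44 − (-10.1))/2.02 = -17.
variance of M = a²·variance of X, so variance of X = 2550.25/2.02² = 625.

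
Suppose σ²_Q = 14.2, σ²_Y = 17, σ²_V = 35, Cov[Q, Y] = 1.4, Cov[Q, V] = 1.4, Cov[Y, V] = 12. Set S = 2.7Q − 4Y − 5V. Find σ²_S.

σ²_S = a²·σ²_Q + b²·σ²_Y + c²·σ²_V + 2ab·Cov[Q, Y] + 2ac·Cov[Q, V] + 2bc·Cov[Y, V], with a = 2.7, b = -4, c = -5.
= 103.518 + 272 + 875 + (-30.24) + (-37.8) + 480
= 1662.478.

σ²_S = 1662.478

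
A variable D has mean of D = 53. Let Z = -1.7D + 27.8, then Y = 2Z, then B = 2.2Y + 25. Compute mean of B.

mean of B = -249.12

mean of Z = (-1.7)·53 + 27.8 = -62.3.
mean of Y = 2·(-62.3) = -124.6.
mean of B = 2.2·(-124.6) + 25 = -249.12.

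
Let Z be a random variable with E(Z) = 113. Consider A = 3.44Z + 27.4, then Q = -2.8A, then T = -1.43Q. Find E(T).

E(T) = 1666.14448

E(A) = 3.44·113 + 27.4 = 416.12.
E(Q) = (-2.8)·416.12 = -1165.136.
E(T) = (-1.43)·(-1165.136) = 1666.14448.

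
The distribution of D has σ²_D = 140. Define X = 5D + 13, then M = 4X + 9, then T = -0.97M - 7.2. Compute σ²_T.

σ²_X = 5²·140 = 3500.
σ²_M = 4²·3500 = 56000.
σ²_T = (-0.97)²·56000 = 52690.4.

σ²_T = 52690.4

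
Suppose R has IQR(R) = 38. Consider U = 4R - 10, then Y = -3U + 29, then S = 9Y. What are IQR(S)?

IQR(U) = |4|·38 = 152.
IQR(Y) = |-3|·152 = 456.
IQR(S) = |9|·456 = 4104.

IQR(S) = 4104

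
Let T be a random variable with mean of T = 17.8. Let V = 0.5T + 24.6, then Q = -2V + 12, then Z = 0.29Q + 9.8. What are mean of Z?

mean of V = 0.5·17.8 + 24.6 = 33.5.
mean of Q = (-2)·33.5 + 12 = -55.
mean of Z = 0.29·(-55) + 9.8 = -6.15.

mean of Z = -6.15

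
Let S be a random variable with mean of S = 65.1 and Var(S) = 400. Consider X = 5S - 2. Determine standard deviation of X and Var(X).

X = 5S - 2 is linear with a = 5, b = -2.
standard deviation of S = √400 = 20.
standard deviation of X = |a|·standard deviation of S = |5|·20 = 100.
Var(X) = a²·Var(S) = 5²·400 = 10000 (the additive constant -2 does not affect variance).

standard deviation of X = 100, Var(X) = 10000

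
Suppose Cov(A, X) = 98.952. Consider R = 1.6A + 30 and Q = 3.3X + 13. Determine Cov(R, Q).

Cov(R, Q) = a·c·Cov(A, X) = 1.6·3.3·98.952 = 522.46656. Additive constants drop out.

Cov(R, Q) = 522.46656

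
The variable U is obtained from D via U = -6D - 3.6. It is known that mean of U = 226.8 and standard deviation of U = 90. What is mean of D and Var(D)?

mean of D = -38.4, Var(D) = 225

From U = -6D - 3.6: mean of U = a·mean of D + b, so mean of D = (mean of U − b)/a = (226.8 − (-3.6))/(-6) = -38.4.
Var(U) = 90² = 8100.
Var(U) = a²·Var(D), so Var(D) = 8100/(-6)² = 225.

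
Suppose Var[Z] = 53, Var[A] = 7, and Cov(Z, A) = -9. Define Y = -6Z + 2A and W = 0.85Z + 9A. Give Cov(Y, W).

Cov(Y, W) = 326.4

By bilinearity, Cov(Y, W) = ac·Var[Z] + bd·Var[A] + (ad+bc)·Cov(Z, A), with a=-6, b=2, c=0.85, d=9.
ac·Var[Z] = (-6)·0.85·53 = -270.3
bd·Var[A] = 2·9·7 = 126
(ad+bc)·Cov(Z, A) = (-52.3)·(-9) = 470.7
Cov(Y, W) = -270.3 + 126 + 470.7 = 326.4.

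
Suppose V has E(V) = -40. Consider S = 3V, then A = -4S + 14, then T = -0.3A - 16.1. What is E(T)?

E(S) = 3·(-40) = -120.
E(A) = (-4)·(-120) + 14 = 494.
E(T) = (-0.3)·494 + (-16.1) = -164.3.

E(T) = -164.3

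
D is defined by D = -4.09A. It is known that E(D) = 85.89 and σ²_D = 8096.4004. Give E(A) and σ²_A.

From D = -4.09A: E(D) = a·E(A) + b, so E(A) = (E(D) − b)/a = (85.89 − 0)/(-4.09) = -21.
σ²_D = a²·σ²_A, so σ²_A = 8096.4004/(-4.09)² = 484.

E(A) = -21, σ²_A = 484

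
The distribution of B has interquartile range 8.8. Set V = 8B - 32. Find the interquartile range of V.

IQR(V) = 70.4

Under V = aB + b, IQR(V) = |a|·IQR(B) = |8|·8.8 = 70.4 (shifts cancel; spread scales by |a|).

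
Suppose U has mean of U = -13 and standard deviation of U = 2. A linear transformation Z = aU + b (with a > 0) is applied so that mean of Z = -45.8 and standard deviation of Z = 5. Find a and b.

standard deviation of Z = a·standard deviation of U (a > 0), so a = 5/2 = 2.5.
mean of Z = a·mean of U + b, so b = -45.8 − 2.5·(-13) = -13.3.

a = 2.5, b = -13.3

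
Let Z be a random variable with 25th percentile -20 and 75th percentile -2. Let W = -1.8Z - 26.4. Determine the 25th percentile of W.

25th percentile of W = -22.8

Since a = -1.8 < 0 the transformation is decreasing, reversing order: the 25th percentile of W corresponds to the 75th percentile of Z.
So P_{25}(W) = a·P_{75}(Z) + b = (-1.8)·(-2) + (-26.4) = -22.8.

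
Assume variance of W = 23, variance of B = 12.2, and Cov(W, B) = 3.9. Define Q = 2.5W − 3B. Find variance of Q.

variance of Q = a²·variance of W + b²·variance of B + 2ab·Cov(W, B) with a = 2.5, b = -3.
= 2.5²·23 + (-3)²·12.2 + 2·2.5·(-3)·3.9
= 143.75 + 109.8 + (-58.5) = 195.05.

variance of Q = 195.05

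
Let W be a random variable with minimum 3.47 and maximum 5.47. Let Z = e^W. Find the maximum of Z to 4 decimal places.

e^W is increasing on this domain, so max(Z) comes from max(W) = 5.47: max(Z) = exp(5.47) ≈ 237.4602.

max(Z) = 237.4602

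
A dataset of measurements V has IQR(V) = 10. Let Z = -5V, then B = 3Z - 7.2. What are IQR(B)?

IQR(B) = 150

IQR(Z) = |-5|·10 = 50.
IQR(B) = |3|·50 = 150.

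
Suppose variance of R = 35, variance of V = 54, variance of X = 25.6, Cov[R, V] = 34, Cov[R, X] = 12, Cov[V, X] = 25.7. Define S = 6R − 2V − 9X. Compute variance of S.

variance of S = 2362.8

variance of S = a²·variance of R + b²·variance of V + c²·variance of X + 2ab·Cov[R, V] + 2ac·Cov[R, X] + 2bc·Cov[V, X], with a = 6, b = -2, c = -9.
= 1260 + 216 + 2073.6 + (-816) + (-1296) + 925.2
= 2362.8.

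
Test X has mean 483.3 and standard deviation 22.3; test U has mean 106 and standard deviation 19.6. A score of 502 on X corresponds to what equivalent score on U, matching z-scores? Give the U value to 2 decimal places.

U = 122.44

z = (502 − 483.3)/22.3 ≈ 0.8386.
U = 106 + z·19.6 = 106 + (502 − 483.3)·19.6/22.3 ≈ 122.44.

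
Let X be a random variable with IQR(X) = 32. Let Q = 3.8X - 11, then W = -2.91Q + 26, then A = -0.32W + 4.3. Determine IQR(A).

IQR(A) = 113.23392

IQR(Q) = |3.8|·32 = 121.6.
IQR(W) = |-2.91|·121.6 = 353.856.
IQR(A) = |-0.32|·353.856 = 113.23392.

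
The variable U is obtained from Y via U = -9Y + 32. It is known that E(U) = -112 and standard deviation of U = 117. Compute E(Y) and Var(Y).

E(Y) = 16, Var(Y) = 169

From U = -9Y + 32: E(U) = a·E(Y) + b, so E(Y) = (E(U) − b)/a = (-112 − 32)/(-9) = 16.
Var(U) = 117² = 13689.
Var(U) = a²·Var(Y), so Var(Y) = 13689/(-9)² = 169.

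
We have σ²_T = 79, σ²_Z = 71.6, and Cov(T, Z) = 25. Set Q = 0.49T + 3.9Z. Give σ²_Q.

σ²_Q = a²·σ²_T + b²·σ²_Z + 2ab·Cov(T, Z) with a = 0.49, b = 3.9.
= 0.49²·79 + 3.9²·71.6 + 2·0.49·3.9·25
= 18.9679 + 1089.036 + 95.55 = 1203.5539.

σ²_Q = 1203.5539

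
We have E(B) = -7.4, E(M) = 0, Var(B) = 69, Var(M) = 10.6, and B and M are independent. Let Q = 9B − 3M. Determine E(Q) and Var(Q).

E(Q) = -66.6, Var(Q) = 5684.4

E(Q) = 9·E(B) + (-3)·E(M) = 9·(-7.4) + (-3)·0 = -66.6.
Var(Q) = a²·Var(B) + b²·Var(M) + 2ab·Cov(B, M) with a = 9, b = -3.
Independence gives Cov(B, M) = 0.
= 9²·69 + (-3)²·10.6 + 2·9·(-3)·0
= 5589 + 95.4 + 0 = 5684.4.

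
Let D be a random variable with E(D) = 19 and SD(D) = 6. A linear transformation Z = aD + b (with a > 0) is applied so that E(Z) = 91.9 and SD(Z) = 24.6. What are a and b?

a = 4.1, b = 14

SD(Z) = a·SD(D) (a > 0), so a = 24.6/6 = 4.1.
E(Z) = a·E(D) + b, so b = 91.9 − 4.1·19 = 14.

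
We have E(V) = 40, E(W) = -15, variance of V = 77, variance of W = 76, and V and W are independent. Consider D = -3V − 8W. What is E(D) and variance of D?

E(D) = 0, variance of D = 5557

E(D) = (-3)·E(V) + (-8)·E(W) = (-3)·40 + (-8)·(-15) = 0.
variance of D = a²·variance of V + b²·variance of W + 2ab·covariance of V and W with a = -3, b = -8.
Independence gives covariance of V and W = 0.
= (-3)²·77 + (-8)²·76 + 2·(-3)·(-8)·0
= 693 + 4864 + 0 = 5557.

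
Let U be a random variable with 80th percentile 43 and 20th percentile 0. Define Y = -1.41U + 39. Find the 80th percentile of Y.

Since a = -1.41 < 0 the transformation is decreasing, reversing order: the 80th percentile of Y corresponds to the 20th percentile of U.
So P_{80}(Y) = a·P_{20}(U) + b = (-1.41)·0 + 39 = 39.

80th percentile of Y = 39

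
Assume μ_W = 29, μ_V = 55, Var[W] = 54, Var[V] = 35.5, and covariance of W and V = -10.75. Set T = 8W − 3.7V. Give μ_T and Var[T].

μ_T = 8·μ_W + (-3.7)·μ_V = 8·29 + (-3.7)·55 = 28.5.
Var[T] = a²·Var[W] + b²·Var[V] + 2ab·covariance of W and V with a = 8, b = -3.7.
= 8²·54 + (-3.7)²·35.5 + 2·8·(-3.7)·(-10.75)
= 3456 + 485.995 + 636.4 = 4578.395.

μ_T = 28.5, Var[T] = 4578.395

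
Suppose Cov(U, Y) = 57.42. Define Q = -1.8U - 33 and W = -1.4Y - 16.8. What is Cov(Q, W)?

Cov(Q, W) = a·c·Cov(U, Y) = (-1.8)·(-1.4)·57.42 = 144.6984. Additive constants drop out.

Cov(Q, W) = 144.6984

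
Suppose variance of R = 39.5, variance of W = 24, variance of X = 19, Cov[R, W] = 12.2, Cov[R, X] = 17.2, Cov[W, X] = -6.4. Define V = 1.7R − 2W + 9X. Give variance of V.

variance of V = 2422.915

variance of V = a²·variance of R + b²·variance of W + c²·variance of X + 2ab·Cov[R, W] + 2ac·Cov[R, X] + 2bc·Cov[W, X], with a = 1.7, b = -2, c = 9.
= 114.155 + 96 + 1539 + (-82.96) + 526.32 + 230.4
= 2422.915.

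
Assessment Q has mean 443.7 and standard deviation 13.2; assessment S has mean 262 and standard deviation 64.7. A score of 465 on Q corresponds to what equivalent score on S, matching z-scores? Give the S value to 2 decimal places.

S = 366.40

z = (465 − 443.7)/13.2 ≈ 1.6136.
S = 262 + z·64.7 = 262 + (465 − 443.7)·64.7/13.2 ≈ 366.40.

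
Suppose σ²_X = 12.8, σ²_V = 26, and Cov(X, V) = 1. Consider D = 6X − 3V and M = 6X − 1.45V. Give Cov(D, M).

Cov(D, M) = 547.2

By bilinearity, Cov(D, M) = ac·σ²_X + bd·σ²_V + (ad+bc)·Cov(X, V), with a=6, b=-3, c=6, d=-1.45.
ac·σ²_X = 6·6·12.8 = 460.8
bd·σ²_V = (-3)·(-1.45)·26 = 113.1
(ad+bc)·Cov(X, V) = (-26.7)·1 = -26.7
Cov(D, M) = 460.8 + 113.1 + (-26.7) = 547.2.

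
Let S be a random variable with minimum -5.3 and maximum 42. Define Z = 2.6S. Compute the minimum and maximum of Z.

a = 2.6 > 0, so min(Z) = a·min(S)+b = 2.6·(-5.3) = -13.78 and max(Z) = 2.6·42 = 109.2.

min(Z) = -13.78, max(Z) = 109.2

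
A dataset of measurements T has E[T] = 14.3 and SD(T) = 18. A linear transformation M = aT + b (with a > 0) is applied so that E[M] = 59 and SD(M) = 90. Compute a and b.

SD(M) = a·SD(T) (a > 0), so a = 90/18 = 5.
E[M] = a·E[T] + b, so b = 59 − 5·14.3 = -12.5.

a = 5, b = -12.5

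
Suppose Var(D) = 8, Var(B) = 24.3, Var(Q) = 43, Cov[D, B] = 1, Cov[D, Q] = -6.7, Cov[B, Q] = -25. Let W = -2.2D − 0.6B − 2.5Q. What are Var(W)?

Var(W) = 170.158

Var(W) = a²·Var(D) + b²·Var(B) + c²·Var(Q) + 2ab·Cov[D, B] + 2ac·Cov[D, Q] + 2bc·Cov[B, Q], with a = -2.2, b = -0.6, c = -2.5.
= 38.72 + 8.748 + 268.75 + 2.64 + (-73.7) + (-75)
= 170.158.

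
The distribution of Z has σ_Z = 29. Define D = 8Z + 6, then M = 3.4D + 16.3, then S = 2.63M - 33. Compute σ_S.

σ_S = 2074.544

σ_D = |8|·29 = 232.
σ_M = |3.4|·232 = 788.8.
σ_S = |2.63|·788.8 = 2074.544.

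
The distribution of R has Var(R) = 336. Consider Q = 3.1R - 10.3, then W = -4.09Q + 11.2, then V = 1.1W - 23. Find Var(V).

Var(Q) = 3.1²·336 = 3228.96.
Var(W) = (-4.09)²·3228.96 = 54014.365776.
Var(V) = 1.1²·54014.365776 = 65357.38258896.

Var(V) = 65357.38258896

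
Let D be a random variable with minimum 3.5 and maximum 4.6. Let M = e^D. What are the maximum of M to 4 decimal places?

e^D is increasing on this domain, so max(M) comes from max(D) = 4.6: max(M) = exp(4.6) ≈ 99.4843.

max(M) = 99.4843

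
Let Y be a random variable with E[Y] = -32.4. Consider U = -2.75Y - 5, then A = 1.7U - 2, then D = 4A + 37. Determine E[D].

E[U] = (-2.75)·(-32.4) + (-5) = 84.1.
E[A] = 1.7·84.1 + (-2) = 140.97.
E[D] = 4·140.97 + 37 = 600.88.

E[D] = 600.88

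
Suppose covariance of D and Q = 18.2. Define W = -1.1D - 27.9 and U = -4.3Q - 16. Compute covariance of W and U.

covariance of W and U = a·c·covariance of D and Q = (-1.1)·(-4.3)·18.2 = 86.086. Additive constants drop out.

covariance of W and U = 86.086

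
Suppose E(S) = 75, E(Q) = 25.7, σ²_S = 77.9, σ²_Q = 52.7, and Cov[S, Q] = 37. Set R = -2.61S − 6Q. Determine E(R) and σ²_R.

E(R) = -349.95, σ²_R = 3586.70259

E(R) = (-2.61)·E(S) + (-6)·E(Q) = (-2.61)·75 + (-6)·25.7 = -349.95.
σ²_R = a²·σ²_S + b²·σ²_Q + 2ab·Cov[S, Q] with a = -2.61, b = -6.
= (-2.61)²·77.9 + (-6)²·52.7 + 2·(-2.61)·(-6)·37
= 530.66259 + 1897.2 + 1158.84 = 3586.70259.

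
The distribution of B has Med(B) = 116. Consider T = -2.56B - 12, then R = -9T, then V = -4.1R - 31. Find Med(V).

Med(T) = (-2.56)·116 + (-12) = -308.96.
Med(R) = (-9)·(-308.96) = 2780.64.
Med(V) = (-4.1)·2780.64 + (-31) = -11431.624.

Med(V) = -11431.624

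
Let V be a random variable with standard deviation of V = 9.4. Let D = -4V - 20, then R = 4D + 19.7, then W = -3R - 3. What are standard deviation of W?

standard deviation of D = |-4|·9.4 = 37.6.
standard deviation of R = |4|·37.6 = 150.4.
standard deviation of W = |-3|·150.4 = 451.2.

standard deviation of W = 451.2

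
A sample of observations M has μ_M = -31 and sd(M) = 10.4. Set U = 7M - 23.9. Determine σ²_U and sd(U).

U = 7M - 23.9 is linear with a = 7, b = -23.9.
σ²_M = 10.4² = 108.16.
σ²_U = a²·σ²_M = 7²·108.16 = 5299.84 (the additive constant -23.9 does not affect variance).
sd(U) = |a|·sd(M) = |7|·10.4 = 72.8.

σ²_U = 5299.84, sd(U) = 72.8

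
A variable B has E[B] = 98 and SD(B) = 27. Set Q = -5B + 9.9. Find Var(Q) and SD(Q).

Var(Q) = 18225, SD(Q) = 135

Q = -5B + 9.9 is linear with a = -5, b = 9.9.
Var(B) = 27² = 729.
Var(Q) = a²·Var(B) = (-5)²·729 = 18225 (the additive constant 9.9 does not affect variance).
SD(Q) = |a|·SD(B) = |-5|·27 = 135.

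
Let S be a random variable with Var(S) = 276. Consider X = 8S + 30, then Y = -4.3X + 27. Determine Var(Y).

Var(Y) = 326607.36

Var(X) = 8²·276 = 17664.
Var(Y) = (-4.3)²·17664 = 326607.36.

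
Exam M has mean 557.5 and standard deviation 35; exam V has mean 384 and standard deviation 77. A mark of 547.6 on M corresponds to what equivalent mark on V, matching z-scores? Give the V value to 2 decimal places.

V = 362.22

z = (547.6 − 557.5)/35 ≈ -0.2829.
V = 384 + z·77 = 384 + (547.6 − 557.5)·77/35 = 362.22.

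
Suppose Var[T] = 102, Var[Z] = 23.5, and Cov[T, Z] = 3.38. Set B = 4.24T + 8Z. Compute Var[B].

Var[B] = a²·Var[T] + b²·Var[Z] + 2ab·Cov[T, Z] with a = 4.24, b = 8.
= 4.24²·102 + 8²·23.5 + 2·4.24·8·3.38
= 1833.7152 + 1504 + 229.2992 = 3567.0144.

Var[B] = 3567.0144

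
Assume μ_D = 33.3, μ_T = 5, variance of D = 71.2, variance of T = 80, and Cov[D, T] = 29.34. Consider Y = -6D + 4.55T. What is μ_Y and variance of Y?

μ_Y = (-6)·μ_D + 4.55·μ_T = (-6)·33.3 + 4.55·5 = -177.05.
variance of Y = a²·variance of D + b²·variance of T + 2ab·Cov[D, T] with a = -6, b = 4.55.
= (-6)²·71.2 + 4.55²·80 + 2·(-6)·4.55·29.34
= 2563.2 + 1656.2 + (-1601.964) = 2617.436.

μ_Y = -177.05, variance of Y = 2617.436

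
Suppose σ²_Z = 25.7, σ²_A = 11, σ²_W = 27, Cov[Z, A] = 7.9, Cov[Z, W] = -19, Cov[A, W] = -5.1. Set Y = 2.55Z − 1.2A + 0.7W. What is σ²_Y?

σ²_Y = 88.57425

σ²_Y = a²·σ²_Z + b²·σ²_A + c²·σ²_W + 2ab·Cov[Z, A] + 2ac·Cov[Z, W] + 2bc·Cov[A, W], with a = 2.55, b = -1.2, c = 0.7.
= 167.11425 + 15.84 + 13.23 + (-48.348) + (-67.83) + 8.568
= 88.57425.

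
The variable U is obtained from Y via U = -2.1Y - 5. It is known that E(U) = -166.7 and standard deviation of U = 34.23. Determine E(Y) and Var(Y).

E(Y) = 77, Var(Y) = 265.69

From U = -2.1Y - 5: E(U) = a·E(Y) + b, so E(Y) = (E(U) − b)/a = (-166.7 − (-5))/(-2.1) = 77.
Var(U) = 34.23² = 1171.6929.
Var(U) = a²·Var(Y), so Var(Y) = 1171.6929/(-2.1)² = 265.69.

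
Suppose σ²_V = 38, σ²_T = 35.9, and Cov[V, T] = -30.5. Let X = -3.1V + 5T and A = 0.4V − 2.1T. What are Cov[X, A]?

Cov[X, A] = -683.625

By bilinearity, Cov[X, A] = ac·σ²_V + bd·σ²_T + (ad+bc)·Cov[V, T], with a=-3.1, b=5, c=0.4, d=-2.1.
ac·σ²_V = (-3.1)·0.4·38 = -47.12
bd·σ²_T = 5·(-2.1)·35.9 = -376.95
(ad+bc)·Cov[V, T] = (8.51)·(-30.5) = -259.555
Cov[X, A] = -47.12 + (-376.95) + (-259.555) = -683.625.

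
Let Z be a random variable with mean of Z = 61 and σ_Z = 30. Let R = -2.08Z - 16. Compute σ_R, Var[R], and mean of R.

σ_R = 62.4, Var[R] = 3893.76, mean of R = -142.88

R = -2.08Z - 16 is linear with a = -2.08, b = -16.
σ_R = |a|·σ_Z = |-2.08|·30 = 62.4.
Var[Z] = 30² = 900.
Var[R] = a²·Var[Z] = (-2.08)²·900 = 3893.76 (the additive constant -16 does not affect variance).
mean of R = a·mean of Z + b = (-2.08)·61 + (-16) = -142.88.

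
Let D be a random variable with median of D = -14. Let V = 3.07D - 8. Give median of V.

A linear map preserves order up to sign, so median of V = a·median of D + b = 3.07·(-14) + (-8) = -50.98.

median of V = -50.98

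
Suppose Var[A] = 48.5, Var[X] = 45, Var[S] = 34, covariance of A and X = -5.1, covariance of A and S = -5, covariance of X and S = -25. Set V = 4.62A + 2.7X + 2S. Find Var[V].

Var[V] = a²·Var[A] + b²·Var[X] + c²·Var[S] + 2ab·covariance of A and X + 2ac·covariance of A and S + 2bc·covariance of X and S, with a = 4.62, b = 2.7, c = 2.
= 1035.2034 + 328.05 + 136 + (-127.2348) + (-92.4) + (-270)
= 1009.6186.

Var[V] = 1009.6186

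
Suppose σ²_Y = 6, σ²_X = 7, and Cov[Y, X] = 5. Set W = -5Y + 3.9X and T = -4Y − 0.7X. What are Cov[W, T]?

By bilinearity, Cov[W, T] = ac·σ²_Y + bd·σ²_X + (ad+bc)·Cov[Y, X], with a=-5, b=3.9, c=-4, d=-0.7.
ac·σ²_Y = (-5)·(-4)·6 = 120
bd·σ²_X = 3.9·(-0.7)·7 = -19.11
(ad+bc)·Cov[Y, X] = (-12.1)·5 = -60.5
Cov[W, T] = 120 + (-19.11) + (-60.5) = 40.39.

Cov[W, T] = 40.39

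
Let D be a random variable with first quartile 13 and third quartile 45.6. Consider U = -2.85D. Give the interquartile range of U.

IQR of D = Q3 − Q1 = 45.6 − 13 = 32.6.
Under U = aD + b, IQR(U) = |a|·IQR(D) = |-2.85|·32.6 = 92.91 (shifts cancel; spread scales by |a|).

IQR(U) = 92.91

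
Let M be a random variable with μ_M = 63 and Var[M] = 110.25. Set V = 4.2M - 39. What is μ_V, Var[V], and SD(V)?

V = 4.2M - 39 is linear with a = 4.2, b = -39.
μ_V = a·μ_M + b = 4.2·63 + (-39) = 225.6.
Var[V] = a²·Var[M] = 4.2²·110.25 = 1944.81 (the additive constant -39 does not affect variance).
SD(M) = √110.25 = 10.5.
SD(V) = |a|·SD(M) = |4.2|·10.5 = 44.1.

μ_V = 225.6, Var[V] = 1944.81, SD(V) = 44.1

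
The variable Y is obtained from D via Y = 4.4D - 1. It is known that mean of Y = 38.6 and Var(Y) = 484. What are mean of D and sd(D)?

From Y = 4.4D - 1: mean of Y = a·mean of D + b, so mean of D = (mean of Y − b)/a = (38.6 − (-1))/4.4 = 9.
sd(Y) = √484 = 22.
sd(Y) = |a|·sd(D), so sd(D) = 22/|4.4| = 5.

mean of D = 9, sd(D) = 5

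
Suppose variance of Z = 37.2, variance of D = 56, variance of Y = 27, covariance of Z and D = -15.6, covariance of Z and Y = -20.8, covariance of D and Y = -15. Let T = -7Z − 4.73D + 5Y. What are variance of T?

variance of T = 4883.1504

variance of T = a²·variance of Z + b²·variance of D + c²·variance of Y + 2ab·covariance of Z and D + 2ac·covariance of Z and Y + 2bc·covariance of D and Y, with a = -7, b = -4.73, c = 5.
= 1822.8 + 1252.8824 + 675 + (-1033.032) + 1456 + 709.5
= 4883.1504.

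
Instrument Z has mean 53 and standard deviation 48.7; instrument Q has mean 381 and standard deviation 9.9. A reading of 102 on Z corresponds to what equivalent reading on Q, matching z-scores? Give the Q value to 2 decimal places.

z = (102 − 53)/48.7 ≈ 1.0062.
Q = 381 + z·9.9 = 381 + (102 − 53)·9.9/48.7 ≈ 390.96.

Q = 390.96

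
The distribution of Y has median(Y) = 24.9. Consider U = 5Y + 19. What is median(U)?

median(U) = 143.5

A linear map preserves order up to sign, so median(U) = a·median(Y) + b = 5·24.9 + 19 = 143.5.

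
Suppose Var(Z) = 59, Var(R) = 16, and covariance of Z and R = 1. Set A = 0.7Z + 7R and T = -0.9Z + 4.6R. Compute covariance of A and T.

covariance of A and T = 474.95

By bilinearity, covariance of A and T = ac·Var(Z) + bd·Var(R) + (ad+bc)·covariance of Z and R, with a=0.7, b=7, c=-0.9, d=4.6.
ac·Var(Z) = 0.7·(-0.9)·59 = -37.17
bd·Var(R) = 7·4.6·16 = 515.2
(ad+bc)·covariance of Z and R = (-3.08)·1 = -3.08
covariance of A and T = -37.17 + 515.2 + (-3.08) = 474.95.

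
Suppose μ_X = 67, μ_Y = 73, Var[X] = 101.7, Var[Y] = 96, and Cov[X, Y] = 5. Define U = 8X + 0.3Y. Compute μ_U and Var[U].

μ_U = 557.9, Var[U] = 6541.44

μ_U = 8·μ_X + 0.3·μ_Y = 8·67 + 0.3·73 = 557.9.
Var[U] = a²·Var[X] + b²·Var[Y] + 2ab·Cov[X, Y] with a = 8, b = 0.3.
= 8²·101.7 + 0.3²·96 + 2·8·0.3·5
= 6508.8 + 8.64 + 24 = 6541.44.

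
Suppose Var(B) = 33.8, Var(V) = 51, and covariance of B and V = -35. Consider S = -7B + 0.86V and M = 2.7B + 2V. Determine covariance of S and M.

covariance of S and M = -142.37

By bilinearity, covariance of S and M = ac·Var(B) + bd·Var(V) + (ad+bc)·covariance of B and V, with a=-7, b=0.86, c=2.7, d=2.
ac·Var(B) = (-7)·2.7·33.8 = -638.82
bd·Var(V) = 0.86·2·51 = 87.72
(ad+bc)·covariance of B and V = (-11.678)·(-35) = 408.73
covariance of S and M = -638.82 + 87.72 + 408.73 = -142.37.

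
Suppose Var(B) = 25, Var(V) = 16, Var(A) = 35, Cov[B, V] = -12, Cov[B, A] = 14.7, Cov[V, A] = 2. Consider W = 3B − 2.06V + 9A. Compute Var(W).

Var(W) = a²·Var(B) + b²·Var(V) + c²·Var(A) + 2ab·Cov[B, V] + 2ac·Cov[B, A] + 2bc·Cov[V, A], with a = 3, b = -2.06, c = 9.
= 225 + 67.8976 + 2835 + 148.32 + 793.8 + (-74.16)
= 3995.8576.

Var(W) = 3995.8576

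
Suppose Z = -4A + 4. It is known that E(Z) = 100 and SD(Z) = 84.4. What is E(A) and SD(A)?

E(A) = -24, SD(A) = 21.1

From Z = -4A + 4: E(Z) = a·E(A) + b, so E(A) = (E(Z) − b)/a = (100 − 4)/(-4) = -24.
SD(Z) = |a|·SD(A), so SD(A) = 84.4/|-4| = 21.1.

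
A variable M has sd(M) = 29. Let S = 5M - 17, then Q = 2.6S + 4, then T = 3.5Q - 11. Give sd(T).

sd(S) = |5|·29 = 145.
sd(Q) = |2.6|·145 = 377.
sd(T) = |3.5|·377 = 1319.5.

sd(T) = 1319.5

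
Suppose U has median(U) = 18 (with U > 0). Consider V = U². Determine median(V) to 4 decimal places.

median(V) = 324

U² is monotone on this domain, so median(V) = square(18) = 324.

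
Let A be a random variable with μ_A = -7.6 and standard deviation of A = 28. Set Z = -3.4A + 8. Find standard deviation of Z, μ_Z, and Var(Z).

Z = -3.4A + 8 is linear with a = -3.4, b = 8.
standard deviation of Z = |a|·standard deviation of A = |-3.4|·28 = 95.2.
μ_Z = a·μ_A + b = (-3.4)·(-7.6) + 8 = 33.84.
Var(A) = 28² = 784.
Var(Z) = a²·Var(A) = (-3.4)²·784 = 9063.04 (the additive constant 8 does not affect variance).

standard deviation of Z = 95.2, μ_Z = 33.84, Var(Z) = 9063.04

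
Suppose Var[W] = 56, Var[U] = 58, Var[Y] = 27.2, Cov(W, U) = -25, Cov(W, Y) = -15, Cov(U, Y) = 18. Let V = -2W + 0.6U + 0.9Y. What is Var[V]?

Var[V] = a²·Var[W] + b²·Var[U] + c²·Var[Y] + 2ab·Cov(W, U) + 2ac·Cov(W, Y) + 2bc·Cov(U, Y), with a = -2, b = 0.6, c = 0.9.
= 224 + 20.88 + 22.032 + 60 + 54 + 19.44
= 400.352.

Var[V] = 400.352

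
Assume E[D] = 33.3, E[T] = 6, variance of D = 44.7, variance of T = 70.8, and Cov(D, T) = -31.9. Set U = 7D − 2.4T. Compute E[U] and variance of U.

E[U] = 218.7, variance of U = 3669.948

E[U] = 7·E[D] + (-2.4)·E[T] = 7·33.3 + (-2.4)·6 = 218.7.
variance of U = a²·variance of D + b²·variance of T + 2ab·Cov(D, T) with a = 7, b = -2.4.
= 7²·44.7 + (-2.4)²·70.8 + 2·7·(-2.4)·(-31.9)
= 2190.3 + 407.808 + 1071.84 = 3669.948.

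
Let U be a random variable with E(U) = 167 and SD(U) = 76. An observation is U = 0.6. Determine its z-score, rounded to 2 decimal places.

z = (U − E(U)) / SD(U) = (0.6 − 167) / 76 ≈ -2.19.

z = -2.19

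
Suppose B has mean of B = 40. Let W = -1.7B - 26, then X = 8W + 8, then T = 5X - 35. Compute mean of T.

mean of W = (-1.7)·40 + (-26) = -94.
mean of X = 8·(-94) + 8 = -744.
mean of T = 5·(-744) + (-35) = -3755.

mean of T = -3755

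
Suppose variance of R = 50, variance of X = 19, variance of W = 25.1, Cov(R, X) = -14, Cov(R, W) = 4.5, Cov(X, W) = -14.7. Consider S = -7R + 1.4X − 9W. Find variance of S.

variance of S = a²·variance of R + b²·variance of X + c²·variance of W + 2ab·Cov(R, X) + 2ac·Cov(R, W) + 2bc·Cov(X, W), with a = -7, b = 1.4, c = -9.
= 2450 + 37.24 + 2033.1 + 274.4 + 567 + 370.44
= 5732.18.

variance of S = 5732.18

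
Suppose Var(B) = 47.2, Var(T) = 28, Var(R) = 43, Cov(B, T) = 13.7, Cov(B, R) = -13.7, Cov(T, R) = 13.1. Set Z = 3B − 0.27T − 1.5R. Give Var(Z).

Var(Z) = 635.3082

Var(Z) = a²·Var(B) + b²·Var(T) + c²·Var(R) + 2ab·Cov(B, T) + 2ac·Cov(B, R) + 2bc·Cov(T, R), with a = 3, b = -0.27, c = -1.5.
= 424.8 + 2.0412 + 96.75 + (-22.194) + 123.3 + 10.611
= 635.3082.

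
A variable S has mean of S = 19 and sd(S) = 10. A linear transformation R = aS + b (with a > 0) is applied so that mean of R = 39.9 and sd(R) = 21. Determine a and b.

sd(R) = a·sd(S) (a > 0), so a = 21/10 = 2.1.
mean of R = a·mean of S + b, so b = 39.9 − 2.1·19 = 0.

a = 2.1, b = 0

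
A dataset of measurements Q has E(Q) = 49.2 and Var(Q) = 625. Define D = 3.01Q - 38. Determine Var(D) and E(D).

D = 3.01Q - 38 is linear with a = 3.01, b = -38.
Var(D) = a²·Var(Q) = 3.01²·625 = 5662.5625 (the additive constant -38 does not affect variance).
E(D) = a·E(Q) + b = 3.01·49.2 + (-38) = 110.092.

Var(D) = 5662.5625, E(D) = 110.092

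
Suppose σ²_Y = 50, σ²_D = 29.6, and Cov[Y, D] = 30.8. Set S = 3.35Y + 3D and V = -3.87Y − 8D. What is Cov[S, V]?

By bilinearity, Cov[S, V] = ac·σ²_Y + bd·σ²_D + (ad+bc)·Cov[Y, D], with a=3.35, b=3, c=-3.87, d=-8.
ac·σ²_Y = 3.35·(-3.87)·50 = -648.225
bd·σ²_D = 3·(-8)·29.6 = -710.4
(ad+bc)·Cov[Y, D] = (-38.41)·30.8 = -1183.028
Cov[S, V] = -648.225 + (-710.4) + (-1183.028) = -2541.653.

Cov[S, V] = -2541.653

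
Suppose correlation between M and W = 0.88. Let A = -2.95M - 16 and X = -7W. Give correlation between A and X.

Linear rescalings preserve correlation up to sign; here the slopes -2.95 and -7 have the same sign, so correlation between A and X = correlation between M and W = 0.88.

correlation between A and X = 0.88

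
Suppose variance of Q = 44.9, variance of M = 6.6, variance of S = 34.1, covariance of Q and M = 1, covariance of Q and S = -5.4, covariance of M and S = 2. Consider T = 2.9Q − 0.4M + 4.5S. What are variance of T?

variance of T = 918.73

variance of T = a²·variance of Q + b²·variance of M + c²·variance of S + 2ab·covariance of Q and M + 2ac·covariance of Q and S + 2bc·covariance of M and S, with a = 2.9, b = -0.4, c = 4.5.
= 377.609 + 1.056 + 690.525 + (-2.32) + (-140.94) + (-7.2)
= 918.73.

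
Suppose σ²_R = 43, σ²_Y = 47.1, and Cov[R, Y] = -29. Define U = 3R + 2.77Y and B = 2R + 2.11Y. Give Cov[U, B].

Cov[U, B] = 189.05537

By bilinearity, Cov[U, B] = ac·σ²_R + bd·σ²_Y + (ad+bc)·Cov[R, Y], with a=3, b=2.77, c=2, d=2.11.
ac·σ²_R = 3·2·43 = 258
bd·σ²_Y = 2.77·2.11·47.1 = 275.28537
(ad+bc)·Cov[R, Y] = (11.87)·(-29) = -344.23
Cov[U, B] = 258 + 275.28537 + (-344.23) = 189.05537.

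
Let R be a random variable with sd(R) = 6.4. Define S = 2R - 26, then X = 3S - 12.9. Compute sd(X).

sd(X) = 38.4

sd(S) = |2|·6.4 = 12.8.
sd(X) = |3|·12.8 = 38.4.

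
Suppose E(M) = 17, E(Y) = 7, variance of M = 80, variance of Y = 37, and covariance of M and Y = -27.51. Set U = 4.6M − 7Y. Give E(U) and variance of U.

E(U) = 4.6·E(M) + (-7)·E(Y) = 4.6·17 + (-7)·7 = 29.2.
variance of U = a²·variance of M + b²·variance of Y + 2ab·covariance of M and Y with a = 4.6, b = -7.
= 4.6²·80 + (-7)²·37 + 2·4.6·(-7)·(-27.51)
= 1692.8 + 1813 + 1771.644 = 5277.444.

E(U) = 29.2, variance of U = 5277.444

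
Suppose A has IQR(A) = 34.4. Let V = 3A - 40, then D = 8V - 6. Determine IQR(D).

IQR(V) = |3|·34.4 = 103.2.
IQR(D) = |8|·103.2 = 825.6.

IQR(D) = 825.6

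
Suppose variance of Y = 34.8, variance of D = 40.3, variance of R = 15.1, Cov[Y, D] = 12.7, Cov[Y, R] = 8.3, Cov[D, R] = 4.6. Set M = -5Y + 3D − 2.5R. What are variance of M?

variance of M = a²·variance of Y + b²·variance of D + c²·variance of R + 2ab·Cov[Y, D] + 2ac·Cov[Y, R] + 2bc·Cov[D, R], with a = -5, b = 3, c = -2.5.
= 870 + 362.7 + 94.375 + (-381) + 207.5 + (-69)
= 1084.575.

variance of M = 1084.575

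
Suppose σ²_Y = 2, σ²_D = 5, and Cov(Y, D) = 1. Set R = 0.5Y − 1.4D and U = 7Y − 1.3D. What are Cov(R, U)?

By bilinearity, Cov(R, U) = ac·σ²_Y + bd·σ²_D + (ad+bc)·Cov(Y, D), with a=0.5, b=-1.4, c=7, d=-1.3.
ac·σ²_Y = 0.5·7·2 = 7
bd·σ²_D = (-1.4)·(-1.3)·5 = 9.1
(ad+bc)·Cov(Y, D) = (-10.45)·1 = -10.45
Cov(R, U) = 7 + 9.1 + (-10.45) = 5.65.

Cov(R, U) = 5.65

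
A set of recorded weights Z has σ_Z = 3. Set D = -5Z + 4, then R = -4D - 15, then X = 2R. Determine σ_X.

σ_X = 120

σ_D = |-5|·3 = 15.
σ_R = |-4|·15 = 60.
σ_X = |2|·60 = 120.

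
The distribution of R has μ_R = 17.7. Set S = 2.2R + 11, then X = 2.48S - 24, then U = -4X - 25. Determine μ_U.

μ_S = 2.2·17.7 + 11 = 49.94.
μ_X = 2.48·49.94 + (-24) = 99.8512.
μ_U = (-4)·99.8512 + (-25) = -424.4048.

μ_U = -424.4048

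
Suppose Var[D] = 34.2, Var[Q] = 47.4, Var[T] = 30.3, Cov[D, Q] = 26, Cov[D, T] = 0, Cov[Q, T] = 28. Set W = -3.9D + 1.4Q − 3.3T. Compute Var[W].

Var[W] = 400.413

Var[W] = a²·Var[D] + b²·Var[Q] + c²·Var[T] + 2ab·Cov[D, Q] + 2ac·Cov[D, T] + 2bc·Cov[Q, T], with a = -3.9, b = 1.4, c = -3.3.
= 520.182 + 92.904 + 329.967 + (-283.92) + 0 + (-258.72)
= 400.413.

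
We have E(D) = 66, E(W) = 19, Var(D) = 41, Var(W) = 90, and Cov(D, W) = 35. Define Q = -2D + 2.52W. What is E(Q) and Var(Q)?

E(Q) = -84.12, Var(Q) = 382.736

E(Q) = (-2)·E(D) + 2.52·E(W) = (-2)·66 + 2.52·19 = -84.12.
Var(Q) = a²·Var(D) + b²·Var(W) + 2ab·Cov(D, W) with a = -2, b = 2.52.
= (-2)²·41 + 2.52²·90 + 2·(-2)·2.52·35
= 164 + 571.536 + (-352.8) = 382.736.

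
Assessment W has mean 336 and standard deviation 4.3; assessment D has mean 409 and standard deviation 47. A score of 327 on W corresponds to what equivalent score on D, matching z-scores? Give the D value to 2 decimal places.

D = 310.63

z = (327 − 336)/4.3 ≈ -2.093.
D = 409 + z·47 = 409 + (327 − 336)·47/4.3 ≈ 310.63.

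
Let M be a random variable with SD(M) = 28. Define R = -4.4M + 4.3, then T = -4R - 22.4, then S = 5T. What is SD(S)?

SD(R) = |-4.4|·28 = 123.2.
SD(T) = |-4|·123.2 = 492.8.
SD(S) = |5|·492.8 = 2464.

SD(S) = 2464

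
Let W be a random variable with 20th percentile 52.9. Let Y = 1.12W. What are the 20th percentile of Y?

Since a = 1.12 > 0 the transformation is increasing, so the 20th percentile of Y = a·(P_{20} of W) + b = 1.12·52.9 = 59.248.

20th percentile of Y = 59.248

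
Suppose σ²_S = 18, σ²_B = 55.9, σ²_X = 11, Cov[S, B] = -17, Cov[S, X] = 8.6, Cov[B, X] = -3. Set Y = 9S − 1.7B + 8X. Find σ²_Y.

σ²_Y = 4163.751

σ²_Y = a²·σ²_S + b²·σ²_B + c²·σ²_X + 2ab·Cov[S, B] + 2ac·Cov[S, X] + 2bc·Cov[B, X], with a = 9, b = -1.7, c = 8.
= 1458 + 161.551 + 704 + 520.2 + 1238.4 + 81.6
= 4163.751.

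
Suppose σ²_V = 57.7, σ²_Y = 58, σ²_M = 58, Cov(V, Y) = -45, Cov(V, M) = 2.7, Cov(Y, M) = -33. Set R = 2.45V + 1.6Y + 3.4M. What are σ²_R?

σ²_R = a²·σ²_V + b²·σ²_Y + c²·σ²_M + 2ab·Cov(V, Y) + 2ac·Cov(V, M) + 2bc·Cov(Y, M), with a = 2.45, b = 1.6, c = 3.4.
= 346.34425 + 148.48 + 670.48 + (-352.8) + 44.982 + (-359.04)
= 498.44625.

σ²_R = 498.44625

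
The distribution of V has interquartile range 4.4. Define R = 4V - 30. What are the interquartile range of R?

IQR(R) = 17.6

Under R = aV + b, IQR(R) = |a|·IQR(V) = |4|·4.4 = 17.6 (shifts cancel; spread scales by |a|).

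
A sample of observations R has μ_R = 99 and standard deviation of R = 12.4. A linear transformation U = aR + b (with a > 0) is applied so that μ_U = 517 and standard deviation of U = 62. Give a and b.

a = 5, b = 22

standard deviation of U = a·standard deviation of R (a > 0), so a = 62/12.4 = 5.
μ_U = a·μ_R + b, so b = 517 − 5·99 = 22.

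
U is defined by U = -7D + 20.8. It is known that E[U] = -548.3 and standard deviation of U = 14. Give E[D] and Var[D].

From U = -7D + 20.8: E[U] = a·E[D] + b, so E[D] = (E[U] − b)/a = (-548.3 − 20.8)/(-7) = 81.3.
Var[U] = 14² = 196.
Var[U] = a²·Var[D], so Var[D] = 196/(-7)² = 4.

E[D] = 81.3, Var[D] = 4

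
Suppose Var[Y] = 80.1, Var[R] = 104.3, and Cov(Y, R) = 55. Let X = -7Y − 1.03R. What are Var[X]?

Var[X] = 4828.65187

Var[X] = a²·Var[Y] + b²·Var[R] + 2ab·Cov(Y, R) with a = -7, b = -1.03.
= (-7)²·80.1 + (-1.03)²·104.3 + 2·(-7)·(-1.03)·55
= 3924.9 + 110.65187 + 793.1 = 4828.65187.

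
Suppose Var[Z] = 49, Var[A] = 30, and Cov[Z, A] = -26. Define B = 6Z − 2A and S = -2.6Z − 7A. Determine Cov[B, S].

Cov[B, S] = 612.4

By bilinearity, Cov[B, S] = ac·Var[Z] + bd·Var[A] + (ad+bc)·Cov[Z, A], with a=6, b=-2, c=-2.6, d=-7.
ac·Var[Z] = 6·(-2.6)·49 = -764.4
bd·Var[A] = (-2)·(-7)·30 = 420
(ad+bc)·Cov[Z, A] = (-36.8)·(-26) = 956.8
Cov[B, S] = -764.4 + 420 + 956.8 = 612.4.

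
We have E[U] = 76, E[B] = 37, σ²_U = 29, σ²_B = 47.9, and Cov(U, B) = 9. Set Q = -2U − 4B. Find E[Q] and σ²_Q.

E[Q] = (-2)·E[U] + (-4)·E[B] = (-2)·76 + (-4)·37 = -300.
σ²_Q = a²·σ²_U + b²·σ²_B + 2ab·Cov(U, B) with a = -2, b = -4.
= (-2)²·29 + (-4)²·47.9 + 2·(-2)·(-4)·9
= 116 + 766.4 + 144 = 1026.4.

E[Q] = -300, σ²_Q = 1026.4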